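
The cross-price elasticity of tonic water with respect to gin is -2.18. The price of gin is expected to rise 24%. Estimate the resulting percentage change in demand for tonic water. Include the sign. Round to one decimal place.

-52.3%

%ΔQ ≈ ε × %ΔP of gin = -2.18 × (24%) = -52.3%.
Demand for tonic water falls by about 52.3%.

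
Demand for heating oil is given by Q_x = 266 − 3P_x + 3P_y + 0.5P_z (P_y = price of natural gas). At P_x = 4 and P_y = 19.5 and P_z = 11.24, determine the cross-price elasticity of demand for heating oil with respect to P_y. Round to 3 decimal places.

At P_x = 4 and P_y = 19.5 and P_z = 11.24: Q_x = 318.12.
∂Q_x/∂P_y = 3.
ε = (∂Q_x/∂P_y)(P_y/Q_x) = 3 × (19.5/318.12) ≈ 0.184.

0.184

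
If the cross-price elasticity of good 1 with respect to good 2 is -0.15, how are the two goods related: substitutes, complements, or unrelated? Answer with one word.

complements

ε = -0.15 < 0, so a higher price of good 2 lowers demand for good 1: complements.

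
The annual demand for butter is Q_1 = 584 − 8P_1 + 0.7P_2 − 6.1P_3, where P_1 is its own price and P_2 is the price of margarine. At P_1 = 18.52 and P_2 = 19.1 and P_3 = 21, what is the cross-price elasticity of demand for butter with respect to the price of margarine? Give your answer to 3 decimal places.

At P_1 = 18.52 and P_2 = 19.1 and P_3 = 21: Q_1 = 321.11.
∂Q_1/∂P_2 = 0.7.
ε = (∂Q_1/∂P_2)(P_2/Q_1) = 0.7 × (19.1/321.11) ≈ 0.042.
Since ε > 0, butter and margarine are substitutes.

0.042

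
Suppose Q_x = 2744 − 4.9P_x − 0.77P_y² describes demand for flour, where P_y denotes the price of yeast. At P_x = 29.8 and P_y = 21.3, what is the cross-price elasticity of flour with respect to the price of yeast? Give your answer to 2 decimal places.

At P_x = 29.8 and P_y = 21.3: Q_x = 2248.639.
∂Q_x/∂P_y = -1.54P_y = -1.54(21.3) = -32.8020.
ε = (∂Q_x/∂P_y)(P_y/Q_x) = -32.8020 × (21.3/2248.639) ≈ -0.31.

-0.31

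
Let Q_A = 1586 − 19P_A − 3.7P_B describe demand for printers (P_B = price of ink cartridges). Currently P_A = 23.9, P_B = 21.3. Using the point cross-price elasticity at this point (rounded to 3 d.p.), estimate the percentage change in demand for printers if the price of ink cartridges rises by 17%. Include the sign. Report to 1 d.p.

-1.3%

At P_A = 23.9, P_B = 21.3: Q_A = 1053.09.
∂Q_A/∂P_B = -3.7.
ε = (∂Q_A/∂P_B)(P_B/Q_A) = -3.7000 × 21.3/1053.09 ≈ -0.075.
%ΔQ_A ≈ ε × %ΔP_B = -0.075 × (17%) = -1.3%.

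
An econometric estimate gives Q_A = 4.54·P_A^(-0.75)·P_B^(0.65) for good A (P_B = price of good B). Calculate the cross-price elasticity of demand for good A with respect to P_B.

In a log-linear (constant-elasticity) demand function, the coefficient on the exponent of P_B is the cross-price elasticity.
ε = 0.65. Positive, so good A and good B are substitutes.

0.65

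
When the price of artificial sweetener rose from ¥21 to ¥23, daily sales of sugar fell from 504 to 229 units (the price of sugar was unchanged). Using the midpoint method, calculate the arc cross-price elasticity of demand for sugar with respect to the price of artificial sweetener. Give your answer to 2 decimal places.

ΔQ_A = 229 − 504 = -275; ΔP_B = 23 − 21 = 2.
Midpoints: Q̄_A = 366.5, P̄_B = 22.00.
ε = (ΔQ_A/Q̄_A)/(ΔP_B/P̄_B) = (-275/366.5)/(2/22.00) ≈ -8.25.
ε < 0: sugar and artificial sweetener are complements.

-8.25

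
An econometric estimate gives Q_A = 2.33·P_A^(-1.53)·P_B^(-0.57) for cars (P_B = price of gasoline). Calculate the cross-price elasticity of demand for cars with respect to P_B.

In a log-linear (constant-elasticity) demand function, the coefficient on the exponent of P_B is the cross-price elasticity.
ε = -0.57. Negative, so cars and gasoline are complements.

-0.57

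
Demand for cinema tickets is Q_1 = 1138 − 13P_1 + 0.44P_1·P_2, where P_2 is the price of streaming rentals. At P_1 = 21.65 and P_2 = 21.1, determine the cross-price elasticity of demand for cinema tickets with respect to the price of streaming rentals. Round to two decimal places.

At P_1 = 21.65 and P_2 = 21.1: Q_1 = 1057.549.
∂Q_1/∂P_2 = 0.44P_1 = 0.44(21.65) = 9.5260.
ε = (∂Q_1/∂P_2)(P_2/Q_1) = 9.5260 × (21.1/1057.549) ≈ 0.19.

0.19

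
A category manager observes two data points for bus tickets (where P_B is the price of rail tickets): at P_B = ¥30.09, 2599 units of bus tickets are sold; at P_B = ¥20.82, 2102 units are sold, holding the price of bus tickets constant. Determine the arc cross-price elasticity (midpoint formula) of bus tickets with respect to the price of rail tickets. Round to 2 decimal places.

0.58

ΔQ_A = 2102 − 2599 = -497; ΔP_B = 20.82 − 30.09 = -9.27.
Midpoints: Q̄_A = 2350.5, P̄_B = 25.45.
ε = (ΔQ_A/Q̄_A)/(ΔP_B/P̄_B) = (-497/2350.5)/(-9.27/25.45) ≈ 0.58.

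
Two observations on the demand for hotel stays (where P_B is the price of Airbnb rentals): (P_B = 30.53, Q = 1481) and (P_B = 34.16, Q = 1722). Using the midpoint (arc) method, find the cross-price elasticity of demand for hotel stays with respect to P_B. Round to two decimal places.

1.34

ΔQ_A = 1722 − 1481 = 241; ΔP_B = 34.16 − 30.53 = 3.63.
Midpoints: Q̄_A = 1601.5, P̄_B = 32.34.
ε = (ΔQ_A/Q̄_A)/(ΔP_B/P̄_B) = (241/1601.5)/(3.63/32.34) ≈ 1.34.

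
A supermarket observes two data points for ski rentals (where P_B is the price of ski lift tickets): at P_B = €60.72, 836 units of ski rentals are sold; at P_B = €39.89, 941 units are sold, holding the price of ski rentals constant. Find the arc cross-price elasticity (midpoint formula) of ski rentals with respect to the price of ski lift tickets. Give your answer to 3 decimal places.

-0.285

ΔQ_A = 941 − 836 = 105; ΔP_B = 39.89 − 60.72 = -20.83.
Midpoints: Q̄_A = 888.5, P̄_B = 50.30.
ε = (ΔQ_A/Q̄_A)/(ΔP_B/P̄_B) = (105/888.5)/(-20.83/50.30) ≈ -0.285.
ε < 0: ski rentals and ski lift tickets are complements.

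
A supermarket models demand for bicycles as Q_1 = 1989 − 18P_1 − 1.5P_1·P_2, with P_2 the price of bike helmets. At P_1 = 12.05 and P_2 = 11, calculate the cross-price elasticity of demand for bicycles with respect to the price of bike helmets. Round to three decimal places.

At P_1 = 12.05 and P_2 = 11: Q_1 = 1573.275.
∂Q_1/∂P_2 = -1.5P_1 = -1.5(12.05) = -18.0750.
ε = (∂Q_1/∂P_2)(P_2/Q_1) = -18.0750 × (11/1573.275) ≈ -0.126.

-0.126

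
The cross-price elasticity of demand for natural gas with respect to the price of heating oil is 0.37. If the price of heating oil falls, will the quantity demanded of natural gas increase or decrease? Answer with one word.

decrease

ε > 0 and the price of heating oil falls, so the quantity of natural gas moves in the same direction: it decreases.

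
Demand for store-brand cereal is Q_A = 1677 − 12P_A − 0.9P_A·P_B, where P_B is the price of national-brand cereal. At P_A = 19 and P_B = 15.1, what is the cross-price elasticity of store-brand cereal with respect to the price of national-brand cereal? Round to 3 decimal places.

At P_A = 19 and P_B = 15.1: Q_A = 1190.79.
∂Q_A/∂P_B = -0.9P_A = -0.9(19) = -17.1000.
ε = (∂Q_A/∂P_B)(P_B/Q_A) = -17.1000 × (15.1/1190.79) ≈ -0.217.
ε < 0: complements.

-0.217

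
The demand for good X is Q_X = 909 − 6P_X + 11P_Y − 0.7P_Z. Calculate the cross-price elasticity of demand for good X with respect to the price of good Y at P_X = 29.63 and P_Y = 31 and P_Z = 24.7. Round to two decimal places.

0.32

At P_X = 29.63 and P_Y = 31 and P_Z = 24.7: Q_X = 1054.93.
∂Q_X/∂P_Y = 11.
ε = (∂Q_X/∂P_Y)(P_Y/Q_X) = 11 × (31/1054.93) ≈ 0.32.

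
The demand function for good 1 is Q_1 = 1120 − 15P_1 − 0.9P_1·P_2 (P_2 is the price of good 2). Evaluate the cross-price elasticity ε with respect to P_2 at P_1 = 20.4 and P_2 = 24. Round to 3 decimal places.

At P_1 = 20.4 and P_2 = 24: Q_1 = 373.36.
∂Q_1/∂P_2 = -0.9P_1 = -0.9(20.4) = -18.3600.
ε = (∂Q_1/∂P_2)(P_2/Q_1) = -18.3600 × (24/373.36) ≈ -1.180.

-1.180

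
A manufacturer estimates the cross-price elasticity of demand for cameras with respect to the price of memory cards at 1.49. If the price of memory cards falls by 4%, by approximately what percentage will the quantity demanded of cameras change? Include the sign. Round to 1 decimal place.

-6.0%

%ΔQ ≈ ε × %ΔP of memory cards = 1.49 × (-4%) = -6.0%.
Demand for cameras falls by about 6.0%.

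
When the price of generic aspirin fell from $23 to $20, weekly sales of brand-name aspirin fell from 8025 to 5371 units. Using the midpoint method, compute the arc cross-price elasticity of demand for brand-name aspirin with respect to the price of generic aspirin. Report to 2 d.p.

ΔQ_A = 5371 − 8025 = -2654; ΔP_B = 20 − 23 = -3.
Midpoints: Q̄_A = 6698.0, P̄_B = 21.50.
ε = (ΔQ_A/Q̄_A)/(ΔP_B/P̄_B) = (-2654/6698.0)/(-3/21.50) ≈ 2.84.

2.84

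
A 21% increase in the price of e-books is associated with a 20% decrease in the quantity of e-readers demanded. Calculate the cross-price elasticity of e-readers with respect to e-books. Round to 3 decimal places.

-0.952

ε = (%ΔQ of e-readers) / (%ΔP of e-books) = (-20%) / (21%) ≈ -0.952.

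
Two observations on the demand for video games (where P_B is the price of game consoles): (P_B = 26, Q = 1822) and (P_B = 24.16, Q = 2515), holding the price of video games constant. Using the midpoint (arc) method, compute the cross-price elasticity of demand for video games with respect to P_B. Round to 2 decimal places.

ΔQ_A = 2515 − 1822 = 693; ΔP_B = 24.16 − 26 = -1.84.
Midpoints: Q̄_A = 2168.5, P̄_B = 25.08.
ε = (ΔQ_A/Q̄_A)/(ΔP_B/P̄_B) = (693/2168.5)/(-1.84/25.08) ≈ -4.36.

-4.36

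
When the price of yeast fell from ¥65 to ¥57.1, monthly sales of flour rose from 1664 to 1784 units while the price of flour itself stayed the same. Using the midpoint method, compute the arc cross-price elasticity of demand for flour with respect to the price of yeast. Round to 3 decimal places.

-0.538

ΔQ_A = 1784 − 1664 = 120; ΔP_B = 57.1 − 65 = -7.9.
Midpoints: Q̄_A = 1724.0, P̄_B = 61.05.
ε = (ΔQ_A/Q̄_A)/(ΔP_B/P̄_B) = (120/1724.0)/(-7.9/61.05) ≈ -0.538.
ε < 0: flour and yeast are complements.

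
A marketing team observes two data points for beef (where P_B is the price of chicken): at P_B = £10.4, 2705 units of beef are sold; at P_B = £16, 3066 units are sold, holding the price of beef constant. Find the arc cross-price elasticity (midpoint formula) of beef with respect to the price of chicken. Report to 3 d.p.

ΔQ_A = 3066 − 2705 = 361; ΔP_B = 16 − 10.4 = 5.6.
Midpoints: Q̄_A = 2885.5, P̄_B = 13.20.
ε = (ΔQ_A/Q̄_A)/(ΔP_B/P̄_B) = (361/2885.5)/(5.6/13.20) ≈ 0.295.

0.295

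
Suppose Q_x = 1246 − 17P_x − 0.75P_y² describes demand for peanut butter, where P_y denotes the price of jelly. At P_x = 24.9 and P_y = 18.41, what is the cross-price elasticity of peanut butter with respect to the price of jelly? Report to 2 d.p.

At P_x = 24.9 and P_y = 18.41: Q_x = 568.504.
∂Q_x/∂P_y = -1.5P_y = -1.5(18.41) = -27.6150.
ε = (∂Q_x/∂P_y)(P_y/Q_x) = -27.6150 × (18.41/568.504) ≈ -0.89.
ε < 0: complements.

-0.89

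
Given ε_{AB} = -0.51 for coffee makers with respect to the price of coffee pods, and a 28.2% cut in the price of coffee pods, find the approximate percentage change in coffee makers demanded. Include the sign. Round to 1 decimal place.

%ΔQ ≈ ε × %ΔP of coffee pods = -0.51 × (-28.2%) = 14.4%.

14.4%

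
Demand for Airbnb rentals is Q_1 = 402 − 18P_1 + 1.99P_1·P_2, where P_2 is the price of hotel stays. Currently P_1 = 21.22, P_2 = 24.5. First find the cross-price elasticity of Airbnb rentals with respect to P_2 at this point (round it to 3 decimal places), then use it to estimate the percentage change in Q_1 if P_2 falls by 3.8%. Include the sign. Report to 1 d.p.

-3.7%

At P_1 = 21.22, P_2 = 24.5: Q_1 = 1054.621.
∂Q_1/∂P_2 = 1.99P_1 = 42.2278.
ε = (∂Q_1/∂P_2)(P_2/Q_1) = 42.2278 × 24.5/1054.621 ≈ 0.981.
%ΔQ_1 ≈ ε × %ΔP_2 = 0.981 × (-3.8%) = -3.7%.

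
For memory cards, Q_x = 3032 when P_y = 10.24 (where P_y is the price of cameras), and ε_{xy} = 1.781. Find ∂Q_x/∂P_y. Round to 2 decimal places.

ε = (∂Q_x/∂P_y)·(P_y/Q_x) ⇒ ∂Q_x/∂P_y = ε·Q_x/P_y = 1.781 × 3032/10.24 ≈ 527.34.

527.34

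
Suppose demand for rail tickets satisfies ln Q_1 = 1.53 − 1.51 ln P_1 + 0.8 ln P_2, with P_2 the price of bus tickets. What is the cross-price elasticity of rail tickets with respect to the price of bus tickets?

0.80

In a log-linear (constant-elasticity) demand function, the coefficient on ln P_2 is the cross-price elasticity.
ε = 0.80. Positive, so rail tickets and bus tickets are substitutes.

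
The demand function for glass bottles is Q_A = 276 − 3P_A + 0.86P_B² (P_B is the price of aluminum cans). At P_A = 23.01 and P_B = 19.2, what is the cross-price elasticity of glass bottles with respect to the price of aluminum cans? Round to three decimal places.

At P_A = 23.01 and P_B = 19.2: Q_A = 524.000.
∂Q_A/∂P_B = 1.72P_B = 1.72(19.2) = 33.0240.
ε = (∂Q_A/∂P_B)(P_B/Q_A) = 33.0240 × (19.2/524.000) ≈ 1.210.

1.210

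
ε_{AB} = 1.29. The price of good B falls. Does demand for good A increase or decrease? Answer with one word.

decrease

ε > 0 and the price of good B falls, so the quantity of good A moves in the same direction: it decreases.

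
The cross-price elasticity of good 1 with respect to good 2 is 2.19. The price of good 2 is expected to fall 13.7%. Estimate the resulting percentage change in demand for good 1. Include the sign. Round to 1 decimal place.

-30.0%

%ΔQ ≈ ε × %ΔP of good 2 = 2.19 × (-13.7%) = -30.0%.
Demand for good 1 falls by about 30.0%.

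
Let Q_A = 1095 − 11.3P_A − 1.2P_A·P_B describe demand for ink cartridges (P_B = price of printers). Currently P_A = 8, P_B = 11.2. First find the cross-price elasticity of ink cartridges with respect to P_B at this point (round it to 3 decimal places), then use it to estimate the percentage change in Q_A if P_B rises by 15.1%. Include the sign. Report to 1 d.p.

At P_A = 8, P_B = 11.2: Q_A = 897.08.
∂Q_A/∂P_B = -1.2P_A = -9.6000.
ε = (∂Q_A/∂P_B)(P_B/Q_A) = -9.6000 × 11.2/897.08 ≈ -0.120.
%ΔQ_A ≈ ε × %ΔP_B = -0.120 × (15.1%) = -1.8%.

-1.8%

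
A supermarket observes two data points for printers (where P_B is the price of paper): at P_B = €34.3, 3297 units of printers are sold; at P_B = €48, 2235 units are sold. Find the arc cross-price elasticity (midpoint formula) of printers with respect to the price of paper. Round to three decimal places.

-1.153

ΔQ_A = 2235 − 3297 = -1062; ΔP_B = 48 − 34.3 = 13.7.
Midpoints: Q̄_A = 2766.0, P̄_B = 41.15.
ε = (ΔQ_A/Q̄_A)/(ΔP_B/P̄_B) = (-1062/2766.0)/(13.7/41.15) ≈ -1.153.
ε < 0: printers and paper are complements.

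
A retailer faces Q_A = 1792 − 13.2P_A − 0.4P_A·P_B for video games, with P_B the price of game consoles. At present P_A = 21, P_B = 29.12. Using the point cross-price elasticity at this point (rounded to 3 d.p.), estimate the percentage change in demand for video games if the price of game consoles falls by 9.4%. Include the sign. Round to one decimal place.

At P_A = 21, P_B = 29.12: Q_A = 1270.192.
∂Q_A/∂P_B = -0.4P_A = -8.4000.
ε = (∂Q_A/∂P_B)(P_B/Q_A) = -8.4000 × 29.12/1270.192 ≈ -0.193.
%ΔQ_A ≈ ε × %ΔP_B = -0.193 × (-9.4%) = 1.8%.

1.8%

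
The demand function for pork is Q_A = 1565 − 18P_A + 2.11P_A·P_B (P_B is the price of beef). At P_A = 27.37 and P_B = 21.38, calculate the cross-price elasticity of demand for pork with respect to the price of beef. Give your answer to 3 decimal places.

At P_A = 27.37 and P_B = 21.38: Q_A = 2307.050.
∂Q_A/∂P_B = 2.11P_A = 2.11(27.37) = 57.7507.
ε = (∂Q_A/∂P_B)(P_B/Q_A) = 57.7507 × (21.38/2307.050) ≈ 0.535.
ε > 0: substitutes.

0.535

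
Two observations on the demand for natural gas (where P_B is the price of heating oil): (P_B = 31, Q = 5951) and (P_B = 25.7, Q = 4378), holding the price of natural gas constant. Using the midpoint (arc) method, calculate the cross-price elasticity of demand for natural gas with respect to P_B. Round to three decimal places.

ΔQ_A = 4378 − 5951 = -1573; ΔP_B = 25.7 − 31 = -5.3.
Midpoints: Q̄_A = 5164.5, P̄_B = 28.35.
ε = (ΔQ_A/Q̄_A)/(ΔP_B/P̄_B) = (-1573/5164.5)/(-5.3/28.35) ≈ 1.629.

1.629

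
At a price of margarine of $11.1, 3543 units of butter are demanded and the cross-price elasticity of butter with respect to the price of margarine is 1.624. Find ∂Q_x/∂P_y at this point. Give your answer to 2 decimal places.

ε = (∂Q_x/∂P_y)·(P_y/Q_x) ⇒ ∂Q_x/∂P_y = ε·Q_x/P_y = 1.624 × 3543/11.1 ≈ 518.36.

518.36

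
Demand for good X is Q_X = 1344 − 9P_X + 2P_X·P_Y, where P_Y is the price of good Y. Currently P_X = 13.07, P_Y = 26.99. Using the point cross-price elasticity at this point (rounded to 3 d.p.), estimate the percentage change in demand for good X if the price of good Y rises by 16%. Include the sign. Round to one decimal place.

5.8%

At P_X = 13.07, P_Y = 26.99: Q_X = 1931.889.
∂Q_X/∂P_Y = 2P_X = 26.1400.
ε = (∂Q_X/∂P_Y)(P_Y/Q_X) = 26.1400 × 26.99/1931.889 ≈ 0.365.
%ΔQ_X ≈ ε × %ΔP_Y = 0.365 × (16%) = 5.8%.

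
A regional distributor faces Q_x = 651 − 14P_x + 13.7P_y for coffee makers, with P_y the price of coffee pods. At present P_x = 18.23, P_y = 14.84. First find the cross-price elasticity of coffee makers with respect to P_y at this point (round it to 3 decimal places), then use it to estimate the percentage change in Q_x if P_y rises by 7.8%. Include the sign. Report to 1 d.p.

2.6%

At P_x = 18.23, P_y = 14.84: Q_x = 599.088.
∂Q_x/∂P_y = 13.7.
ε = (∂Q_x/∂P_y)(P_y/Q_x) = 13.7000 × 14.84/599.088 ≈ 0.339.
%ΔQ_x ≈ ε × %ΔP_y = 0.339 × (7.8%) = 2.6%.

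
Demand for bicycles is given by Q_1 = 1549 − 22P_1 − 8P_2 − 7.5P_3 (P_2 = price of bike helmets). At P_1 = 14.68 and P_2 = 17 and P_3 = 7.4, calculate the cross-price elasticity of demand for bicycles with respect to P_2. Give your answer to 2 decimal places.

At P_1 = 14.68 and P_2 = 17 and P_3 = 7.4: Q_1 = 1034.54.
∂Q_1/∂P_2 = -8.
ε = (∂Q_1/∂P_2)(P_2/Q_1) = -8 × (17/1034.54) ≈ -0.13.

-0.13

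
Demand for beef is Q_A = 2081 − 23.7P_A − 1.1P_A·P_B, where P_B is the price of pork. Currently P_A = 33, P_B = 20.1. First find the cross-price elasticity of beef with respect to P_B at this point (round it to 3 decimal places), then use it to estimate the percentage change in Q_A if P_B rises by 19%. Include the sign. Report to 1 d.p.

-24.4%

At P_A = 33, P_B = 20.1: Q_A = 569.27.
∂Q_A/∂P_B = -1.1P_A = -36.3000.
ε = (∂Q_A/∂P_B)(P_B/Q_A) = -36.3000 × 20.1/569.27 ≈ -1.282.
%ΔQ_A ≈ ε × %ΔP_B = -1.282 × (19%) = -24.4%.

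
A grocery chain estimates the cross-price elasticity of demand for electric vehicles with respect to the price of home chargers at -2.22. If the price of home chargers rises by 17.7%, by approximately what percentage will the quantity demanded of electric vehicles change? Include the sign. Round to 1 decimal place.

-39.3%

%ΔQ ≈ ε × %ΔP of home chargers = -2.22 × (17.7%) = -39.3%.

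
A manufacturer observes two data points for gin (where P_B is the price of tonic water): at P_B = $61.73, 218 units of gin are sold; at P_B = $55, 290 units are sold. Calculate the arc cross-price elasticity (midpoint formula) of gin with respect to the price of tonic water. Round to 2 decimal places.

ΔQ_A = 290 − 218 = 72; ΔP_B = 55 − 61.73 = -6.73.
Midpoints: Q̄_A = 254.0, P̄_B = 58.36.
ε = (ΔQ_A/Q̄_A)/(ΔP_B/P̄_B) = (72/254.0)/(-6.73/58.36) ≈ -2.46.

-2.46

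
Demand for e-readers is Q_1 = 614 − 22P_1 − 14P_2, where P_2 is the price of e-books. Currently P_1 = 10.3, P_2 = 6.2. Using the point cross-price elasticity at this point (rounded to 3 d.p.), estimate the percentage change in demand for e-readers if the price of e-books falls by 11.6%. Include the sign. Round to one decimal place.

At P_1 = 10.3, P_2 = 6.2: Q_1 = 300.6.
∂Q_1/∂P_2 = -14.
ε = (∂Q_1/∂P_2)(P_2/Q_1) = -14.0000 × 6.2/300.6 ≈ -0.289.
%ΔQ_1 ≈ ε × %ΔP_2 = -0.289 × (-11.6%) = 3.4%.

3.4%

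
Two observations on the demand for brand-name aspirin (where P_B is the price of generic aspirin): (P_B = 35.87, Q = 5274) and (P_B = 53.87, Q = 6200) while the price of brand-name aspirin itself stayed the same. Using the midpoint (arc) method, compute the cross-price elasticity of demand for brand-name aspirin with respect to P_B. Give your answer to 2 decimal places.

ΔQ_A = 6200 − 5274 = 926; ΔP_B = 53.87 − 35.87 = 18.
Midpoints: Q̄_A = 5737.0, P̄_B = 44.87.
ε = (ΔQ_A/Q̄_A)/(ΔP_B/P̄_B) = (926/5737.0)/(18/44.87) ≈ 0.40.

0.40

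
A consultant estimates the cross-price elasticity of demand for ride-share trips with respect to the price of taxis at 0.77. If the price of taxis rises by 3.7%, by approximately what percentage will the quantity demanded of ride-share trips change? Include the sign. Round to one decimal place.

2.8%

%ΔQ ≈ ε × %ΔP of taxis = 0.77 × (3.7%) = 2.8%.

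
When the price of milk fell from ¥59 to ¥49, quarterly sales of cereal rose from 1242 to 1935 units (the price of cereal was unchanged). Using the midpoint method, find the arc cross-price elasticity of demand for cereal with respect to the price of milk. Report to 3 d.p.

ΔQ_A = 1935 − 1242 = 693; ΔP_B = 49 − 59 = -10.
Midpoints: Q̄_A = 1588.5, P̄_B = 54.00.
ε = (ΔQ_A/Q̄_A)/(ΔP_B/P̄_B) = (693/1588.5)/(-10/54.00) ≈ -2.356.
ε < 0: cereal and milk are complements.

-2.356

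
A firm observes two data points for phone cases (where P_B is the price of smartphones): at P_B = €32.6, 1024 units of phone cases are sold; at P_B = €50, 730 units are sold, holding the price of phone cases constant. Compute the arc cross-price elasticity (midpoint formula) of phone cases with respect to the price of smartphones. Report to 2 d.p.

ΔQ_A = 730 − 1024 = -294; ΔP_B = 50 − 32.6 = 17.4.
Midpoints: Q̄_A = 877.0, P̄_B = 41.30.
ε = (ΔQ_A/Q̄_A)/(ΔP_B/P̄_B) = (-294/877.0)/(17.4/41.30) ≈ -0.80.
ε < 0: phone cases and smartphones are complements.

-0.80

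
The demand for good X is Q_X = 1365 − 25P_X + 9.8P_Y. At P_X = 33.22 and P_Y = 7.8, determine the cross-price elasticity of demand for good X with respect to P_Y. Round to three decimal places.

At P_X = 33.22 and P_Y = 7.8: Q_X = 610.94.
∂Q_X/∂P_Y = 9.8.
ε = (∂Q_X/∂P_Y)(P_Y/Q_X) = 9.8 × (7.8/610.94) ≈ 0.125.

0.125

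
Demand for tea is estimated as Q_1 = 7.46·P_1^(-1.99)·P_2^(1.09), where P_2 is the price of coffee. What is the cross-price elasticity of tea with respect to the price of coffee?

In a log-linear (constant-elasticity) demand function, the coefficient on the exponent of P_2 is the cross-price elasticity.
ε = 1.09. Positive, so tea and coffee are substitutes.

1.09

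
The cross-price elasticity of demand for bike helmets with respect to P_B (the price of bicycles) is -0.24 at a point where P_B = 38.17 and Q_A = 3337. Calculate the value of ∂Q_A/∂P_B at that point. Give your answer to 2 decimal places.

ε = (∂Q_A/∂P_B)·(P_B/Q_A) ⇒ ∂Q_A/∂P_B = ε·Q_A/P_B = -0.24 × 3337/38.17 ≈ -20.98.

-20.98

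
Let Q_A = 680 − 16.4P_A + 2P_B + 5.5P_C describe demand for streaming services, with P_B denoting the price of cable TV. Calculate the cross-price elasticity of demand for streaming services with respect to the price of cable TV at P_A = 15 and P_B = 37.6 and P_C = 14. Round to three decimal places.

0.128

At P_A = 15 and P_B = 37.6 and P_C = 14: Q_A = 586.2.
∂Q_A/∂P_B = 2.
ε = (∂Q_A/∂P_B)(P_B/Q_A) = 2 × (37.6/586.2) ≈ 0.128.
Since ε > 0, streaming services and cable TV are substitutes.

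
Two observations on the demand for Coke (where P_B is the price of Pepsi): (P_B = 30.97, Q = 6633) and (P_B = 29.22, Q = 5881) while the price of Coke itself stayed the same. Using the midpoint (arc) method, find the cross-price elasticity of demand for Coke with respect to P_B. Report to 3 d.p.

ΔQ_A = 5881 − 6633 = -752; ΔP_B = 29.22 − 30.97 = -1.75.
Midpoints: Q̄_A = 6257.0, P̄_B = 30.09.
ε = (ΔQ_A/Q̄_A)/(ΔP_B/P̄_B) = (-752/6257.0)/(-1.75/30.09) ≈ 2.067.
ε > 0: Coke and Pepsi are substitutes.

2.067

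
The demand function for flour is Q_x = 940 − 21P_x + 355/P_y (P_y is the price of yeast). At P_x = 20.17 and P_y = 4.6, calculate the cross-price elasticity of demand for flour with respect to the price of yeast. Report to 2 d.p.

-0.13

At P_x = 20.17 and P_y = 4.6: Q_x = 593.604.
∂Q_x/∂P_y = −355/P_y² = -16.7769.
ε = (∂Q_x/∂P_y)(P_y/Q_x) = -16.7769 × (4.6/593.604) ≈ -0.13.
ε < 0: complements.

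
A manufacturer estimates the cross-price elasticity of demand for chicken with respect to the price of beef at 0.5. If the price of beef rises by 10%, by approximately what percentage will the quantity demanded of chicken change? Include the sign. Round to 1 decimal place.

%ΔQ ≈ ε × %ΔP of beef = 0.5 × (10%) = 5.0%.

5.0%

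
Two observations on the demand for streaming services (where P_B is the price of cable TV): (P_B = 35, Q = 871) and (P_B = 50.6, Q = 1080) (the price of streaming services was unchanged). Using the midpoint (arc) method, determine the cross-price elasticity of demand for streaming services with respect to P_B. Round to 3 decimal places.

ΔQ_A = 1080 − 871 = 209; ΔP_B = 50.6 − 35 = 15.6.
Midpoints: Q̄_A = 975.5, P̄_B = 42.80.
ε = (ΔQ_A/Q̄_A)/(ΔP_B/P̄_B) = (209/975.5)/(15.6/42.80) ≈ 0.588.

0.588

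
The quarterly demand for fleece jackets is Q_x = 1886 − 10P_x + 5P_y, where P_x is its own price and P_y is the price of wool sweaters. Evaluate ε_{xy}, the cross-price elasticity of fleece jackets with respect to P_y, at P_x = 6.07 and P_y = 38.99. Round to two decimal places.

At P_x = 6.07 and P_y = 38.99: Q_x = 2020.25.
∂Q_x/∂P_y = 5.
ε = (∂Q_x/∂P_y)(P_y/Q_x) = 5 × (38.99/2020.25) ≈ 0.10.

0.10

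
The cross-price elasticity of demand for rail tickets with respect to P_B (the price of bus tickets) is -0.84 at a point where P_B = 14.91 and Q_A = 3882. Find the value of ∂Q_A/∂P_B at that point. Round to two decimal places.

ε = (∂Q_A/∂P_B)·(P_B/Q_A) ⇒ ∂Q_A/∂P_B = ε·Q_A/P_B = -0.84 × 3882/14.91 ≈ -218.70.

-218.70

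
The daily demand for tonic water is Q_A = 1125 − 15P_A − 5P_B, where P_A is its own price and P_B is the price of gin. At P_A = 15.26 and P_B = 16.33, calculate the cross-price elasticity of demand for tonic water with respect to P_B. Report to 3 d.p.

-0.100

At P_A = 15.26 and P_B = 16.33: Q_A = 814.45.
∂Q_A/∂P_B = -5.
ε = (∂Q_A/∂P_B)(P_B/Q_A) = -5 × (16.33/814.45) ≈ -0.100.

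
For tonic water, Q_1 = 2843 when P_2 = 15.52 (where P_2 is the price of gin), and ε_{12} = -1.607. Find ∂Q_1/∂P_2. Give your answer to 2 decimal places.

-294.38

ε = (∂Q_1/∂P_2)·(P_2/Q_1) ⇒ ∂Q_1/∂P_2 = ε·Q_1/P_2 = -1.607 × 2843/15.52 ≈ -294.38.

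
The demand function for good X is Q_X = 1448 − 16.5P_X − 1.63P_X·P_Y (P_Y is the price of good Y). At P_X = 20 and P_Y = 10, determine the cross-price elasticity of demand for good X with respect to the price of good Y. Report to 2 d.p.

-0.41

At P_X = 20 and P_Y = 10: Q_X = 792.
∂Q_X/∂P_Y = -1.63P_X = -1.63(20) = -32.6000.
ε = (∂Q_X/∂P_Y)(P_Y/Q_X) = -32.6000 × (10/792) ≈ -0.41.
ε < 0: complements.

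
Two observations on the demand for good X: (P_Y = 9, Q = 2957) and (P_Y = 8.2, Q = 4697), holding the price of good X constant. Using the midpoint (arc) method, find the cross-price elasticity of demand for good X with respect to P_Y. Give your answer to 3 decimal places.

ΔQ_X = 4697 − 2957 = 1740; ΔP_Y = 8.2 − 9 = -0.8.
Midpoints: Q̄_X = 3827.0, P̄_Y = 8.60.
ε = (ΔQ_X/Q̄_X)/(ΔP_Y/P̄_Y) = (1740/3827.0)/(-0.8/8.60) ≈ -4.888.
ε < 0: good X and good Y are complements.

-4.888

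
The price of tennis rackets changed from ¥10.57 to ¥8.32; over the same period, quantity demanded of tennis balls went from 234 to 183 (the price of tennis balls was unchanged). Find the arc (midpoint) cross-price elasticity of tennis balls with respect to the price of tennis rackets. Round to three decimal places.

ΔQ_A = 183 − 234 = -51; ΔP_B = 8.32 − 10.57 = -2.25.
Midpoints: Q̄_A = 208.5, P̄_B = 9.45.
ε = (ΔQ_A/Q̄_A)/(ΔP_B/P̄_B) = (-51/208.5)/(-2.25/9.45) ≈ 1.027.
ε > 0: tennis balls and tennis rackets are substitutes.

1.027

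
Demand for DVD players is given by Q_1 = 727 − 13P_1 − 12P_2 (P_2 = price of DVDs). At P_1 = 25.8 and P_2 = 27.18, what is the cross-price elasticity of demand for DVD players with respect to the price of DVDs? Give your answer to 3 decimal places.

-4.984

At P_1 = 25.8 and P_2 = 27.18: Q_1 = 65.44.
∂Q_1/∂P_2 = -12.
ε = (∂Q_1/∂P_2)(P_2/Q_1) = -12 × (27.18/65.44) ≈ -4.984.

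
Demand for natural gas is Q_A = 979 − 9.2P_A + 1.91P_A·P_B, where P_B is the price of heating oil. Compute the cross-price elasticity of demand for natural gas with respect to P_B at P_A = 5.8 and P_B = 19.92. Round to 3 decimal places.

0.193

At P_A = 5.8 and P_B = 19.92: Q_A = 1146.314.
∂Q_A/∂P_B = 1.91P_A = 1.91(5.8) = 11.0780.
ε = (∂Q_A/∂P_B)(P_B/Q_A) = 11.0780 × (19.92/1146.314) ≈ 0.193.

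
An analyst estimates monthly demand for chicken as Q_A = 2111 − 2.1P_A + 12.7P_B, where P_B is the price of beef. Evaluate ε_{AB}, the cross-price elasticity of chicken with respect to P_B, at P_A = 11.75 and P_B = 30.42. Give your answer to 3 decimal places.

0.156

At P_A = 11.75 and P_B = 30.42: Q_A = 2472.659.
∂Q_A/∂P_B = 12.7.
ε = (∂Q_A/∂P_B)(P_B/Q_A) = 12.7 × (30.42/2472.659) ≈ 0.156.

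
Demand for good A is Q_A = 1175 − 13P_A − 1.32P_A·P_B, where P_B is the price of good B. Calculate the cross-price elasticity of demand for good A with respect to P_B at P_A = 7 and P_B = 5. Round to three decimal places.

At P_A = 7 and P_B = 5: Q_A = 1037.8.
∂Q_A/∂P_B = -1.32P_A = -1.32(7) = -9.2400.
ε = (∂Q_A/∂P_B)(P_B/Q_A) = -9.2400 × (5/1037.8) ≈ -0.045.
ε < 0: complements.

-0.045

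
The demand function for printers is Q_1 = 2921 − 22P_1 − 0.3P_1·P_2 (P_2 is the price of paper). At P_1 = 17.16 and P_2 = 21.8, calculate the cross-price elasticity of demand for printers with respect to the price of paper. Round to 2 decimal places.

At P_1 = 17.16 and P_2 = 21.8: Q_1 = 2431.254.
∂Q_1/∂P_2 = -0.3P_1 = -0.3(17.16) = -5.1480.
ε = (∂Q_1/∂P_2)(P_2/Q_1) = -5.1480 × (21.8/2431.254) ≈ -0.05.

-0.05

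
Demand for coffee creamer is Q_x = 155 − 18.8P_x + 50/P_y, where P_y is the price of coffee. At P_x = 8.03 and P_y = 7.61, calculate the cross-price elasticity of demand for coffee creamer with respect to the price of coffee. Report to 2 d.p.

-0.62

At P_x = 8.03 and P_y = 7.61: Q_x = 10.606.
∂Q_x/∂P_y = −50/P_y² = -0.8634.
ε = (∂Q_x/∂P_y)(P_y/Q_x) = -0.8634 × (7.61/10.606) ≈ -0.62.
ε < 0: complements.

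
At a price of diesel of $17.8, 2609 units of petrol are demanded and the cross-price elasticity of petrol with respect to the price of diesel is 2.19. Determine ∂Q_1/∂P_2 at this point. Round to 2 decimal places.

ε = (∂Q_1/∂P_2)·(P_2/Q_1) ⇒ ∂Q_1/∂P_2 = ε·Q_1/P_2 = 2.19 × 2609/17.8 ≈ 320.99.

320.99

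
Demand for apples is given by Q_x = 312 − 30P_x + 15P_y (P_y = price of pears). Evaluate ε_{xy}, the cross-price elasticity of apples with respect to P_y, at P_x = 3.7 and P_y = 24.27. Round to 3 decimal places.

At P_x = 3.7 and P_y = 24.27: Q_x = 565.05.
∂Q_x/∂P_y = 15.
ε = (∂Q_x/∂P_y)(P_y/Q_x) = 15 × (24.27/565.05) ≈ 0.644.

0.644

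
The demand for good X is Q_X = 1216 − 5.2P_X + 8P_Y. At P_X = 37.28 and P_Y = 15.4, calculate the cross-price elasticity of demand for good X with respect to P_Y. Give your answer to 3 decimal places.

0.108

At P_X = 37.28 and P_Y = 15.4: Q_X = 1145.344.
∂Q_X/∂P_Y = 8.
ε = (∂Q_X/∂P_Y)(P_Y/Q_X) = 8 × (15.4/1145.344) ≈ 0.108.
Since ε > 0, good X and good Y are substitutes.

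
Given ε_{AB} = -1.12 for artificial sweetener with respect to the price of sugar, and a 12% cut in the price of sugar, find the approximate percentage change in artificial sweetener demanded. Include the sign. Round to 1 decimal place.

%ΔQ ≈ ε × %ΔP of sugar = -1.12 × (-12%) = 13.4%.

13.4%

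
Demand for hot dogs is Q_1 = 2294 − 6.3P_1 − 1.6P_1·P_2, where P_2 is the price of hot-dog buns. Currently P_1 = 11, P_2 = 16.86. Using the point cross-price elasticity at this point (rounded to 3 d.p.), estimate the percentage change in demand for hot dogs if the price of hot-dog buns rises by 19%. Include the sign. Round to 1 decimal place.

At P_1 = 11, P_2 = 16.86: Q_1 = 1927.964.
∂Q_1/∂P_2 = -1.6P_1 = -17.6000.
ε = (∂Q_1/∂P_2)(P_2/Q_1) = -17.6000 × 16.86/1927.964 ≈ -0.154.
%ΔQ_1 ≈ ε × %ΔP_2 = -0.154 × (19%) = -2.9%.

-2.9%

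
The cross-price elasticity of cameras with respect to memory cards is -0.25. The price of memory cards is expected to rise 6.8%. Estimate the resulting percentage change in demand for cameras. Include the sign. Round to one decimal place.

-1.7%

%ΔQ ≈ ε × %ΔP of memory cards = -0.25 × (6.8%) = -1.7%.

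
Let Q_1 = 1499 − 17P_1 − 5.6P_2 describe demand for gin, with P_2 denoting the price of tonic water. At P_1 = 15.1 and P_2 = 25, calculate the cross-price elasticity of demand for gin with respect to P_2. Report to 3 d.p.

At P_1 = 15.1 and P_2 = 25: Q_1 = 1102.3.
∂Q_1/∂P_2 = -5.6.
ε = (∂Q_1/∂P_2)(P_2/Q_1) = -5.6 × (25/1102.3) ≈ -0.127.
Since ε < 0, gin and tonic water are complements.

-0.127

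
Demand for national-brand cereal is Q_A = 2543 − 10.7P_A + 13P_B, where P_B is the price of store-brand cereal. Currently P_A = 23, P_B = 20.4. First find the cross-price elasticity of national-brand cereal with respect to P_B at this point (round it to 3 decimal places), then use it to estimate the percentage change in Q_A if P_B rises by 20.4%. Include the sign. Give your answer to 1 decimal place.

At P_A = 23, P_B = 20.4: Q_A = 2562.1.
∂Q_A/∂P_B = 13.
ε = (∂Q_A/∂P_B)(P_B/Q_A) = 13.0000 × 20.4/2562.1 ≈ 0.104.
%ΔQ_A ≈ ε × %ΔP_B = 0.104 × (20.4%) = 2.1%.

2.1%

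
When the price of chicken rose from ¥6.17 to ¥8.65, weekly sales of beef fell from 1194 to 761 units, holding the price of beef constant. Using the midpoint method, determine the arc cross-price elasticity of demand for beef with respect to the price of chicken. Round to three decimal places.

ΔQ_A = 761 − 1194 = -433; ΔP_B = 8.65 − 6.17 = 2.48.
Midpoints: Q̄_A = 977.5, P̄_B = 7.41.
ε = (ΔQ_A/Q̄_A)/(ΔP_B/P̄_B) = (-433/977.5)/(2.48/7.41) ≈ -1.324.
ε < 0: beef and chicken are complements.

-1.324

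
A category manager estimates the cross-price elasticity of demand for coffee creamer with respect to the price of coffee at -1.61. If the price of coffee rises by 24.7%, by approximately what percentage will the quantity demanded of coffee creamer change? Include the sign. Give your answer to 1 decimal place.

%ΔQ ≈ ε × %ΔP of coffee = -1.61 × (24.7%) = -39.8%.
Demand for coffee creamer falls by about 39.8%.

-39.8%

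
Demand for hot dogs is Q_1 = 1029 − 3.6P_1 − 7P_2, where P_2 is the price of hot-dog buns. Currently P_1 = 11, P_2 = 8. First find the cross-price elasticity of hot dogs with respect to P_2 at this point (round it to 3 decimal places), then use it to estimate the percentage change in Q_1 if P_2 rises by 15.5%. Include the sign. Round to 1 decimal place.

-0.9%

At P_1 = 11, P_2 = 8: Q_1 = 933.4.
∂Q_1/∂P_2 = -7.
ε = (∂Q_1/∂P_2)(P_2/Q_1) = -7.0000 × 8/933.4 ≈ -0.060.
%ΔQ_1 ≈ ε × %ΔP_2 = -0.060 × (15.5%) = -0.9%.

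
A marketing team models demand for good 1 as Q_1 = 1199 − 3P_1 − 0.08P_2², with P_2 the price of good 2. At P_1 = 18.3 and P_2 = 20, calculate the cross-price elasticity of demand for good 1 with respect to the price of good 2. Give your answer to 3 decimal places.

-0.058

At P_1 = 18.3 and P_2 = 20: Q_1 = 1112.1.
∂Q_1/∂P_2 = -0.16P_2 = -0.16(20) = -3.2000.
ε = (∂Q_1/∂P_2)(P_2/Q_1) = -3.2000 × (20/1112.1) ≈ -0.058.
ε < 0: complements.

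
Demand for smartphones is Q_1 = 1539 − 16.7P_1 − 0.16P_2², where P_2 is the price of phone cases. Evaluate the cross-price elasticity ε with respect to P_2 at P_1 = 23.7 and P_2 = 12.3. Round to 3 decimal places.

-0.043

At P_1 = 23.7 and P_2 = 12.3: Q_1 = 1119.004.
∂Q_1/∂P_2 = -0.32P_2 = -0.32(12.3) = -3.9360.
ε = (∂Q_1/∂P_2)(P_2/Q_1) = -3.9360 × (12.3/1119.004) ≈ -0.043.
ε < 0: complements.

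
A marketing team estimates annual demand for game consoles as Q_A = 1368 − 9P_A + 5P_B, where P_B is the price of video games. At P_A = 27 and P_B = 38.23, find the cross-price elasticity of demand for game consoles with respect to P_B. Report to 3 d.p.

0.145

At P_A = 27 and P_B = 38.23: Q_A = 1316.15.
∂Q_A/∂P_B = 5.
ε = (∂Q_A/∂P_B)(P_B/Q_A) = 5 × (38.23/1316.15) ≈ 0.145.
Since ε > 0, game consoles and video games are substitutes.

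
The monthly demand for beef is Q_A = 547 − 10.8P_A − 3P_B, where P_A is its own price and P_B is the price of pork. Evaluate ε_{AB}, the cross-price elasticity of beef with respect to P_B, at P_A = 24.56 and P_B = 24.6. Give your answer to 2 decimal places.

-0.35

At P_A = 24.56 and P_B = 24.6: Q_A = 207.952.
∂Q_A/∂P_B = -3.
ε = (∂Q_A/∂P_B)(P_B/Q_A) = -3 × (24.6/207.952) ≈ -0.35.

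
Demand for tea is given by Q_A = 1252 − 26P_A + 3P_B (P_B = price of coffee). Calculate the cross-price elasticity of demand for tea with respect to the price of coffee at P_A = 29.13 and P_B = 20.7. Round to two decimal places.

At P_A = 29.13 and P_B = 20.7: Q_A = 556.72.
∂Q_A/∂P_B = 3.
ε = (∂Q_A/∂P_B)(P_B/Q_A) = 3 × (20.7/556.72) ≈ 0.11.
Since ε > 0, tea and coffee are substitutes.

0.11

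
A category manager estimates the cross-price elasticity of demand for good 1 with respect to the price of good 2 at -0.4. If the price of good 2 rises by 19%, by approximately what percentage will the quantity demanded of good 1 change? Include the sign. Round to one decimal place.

-7.6%

%ΔQ ≈ ε × %ΔP of good 2 = -0.4 × (19%) = -7.6%.
Demand for good 1 falls by about 7.6%.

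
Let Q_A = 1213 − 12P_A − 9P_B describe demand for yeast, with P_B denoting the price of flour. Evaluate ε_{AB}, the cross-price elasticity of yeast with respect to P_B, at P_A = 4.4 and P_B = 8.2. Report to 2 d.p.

-0.07

At P_A = 4.4 and P_B = 8.2: Q_A = 1086.4.
∂Q_A/∂P_B = -9.
ε = (∂Q_A/∂P_B)(P_B/Q_A) = -9 × (8.2/1086.4) ≈ -0.07.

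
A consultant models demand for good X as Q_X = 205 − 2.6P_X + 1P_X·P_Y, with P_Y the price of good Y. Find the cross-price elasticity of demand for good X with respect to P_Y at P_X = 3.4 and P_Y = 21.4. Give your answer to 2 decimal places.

0.27

At P_X = 3.4 and P_Y = 21.4: Q_X = 268.92.
∂Q_X/∂P_Y = 1P_X = 1(3.4) = 3.4000.
ε = (∂Q_X/∂P_Y)(P_Y/Q_X) = 3.4000 × (21.4/268.92) ≈ 0.27.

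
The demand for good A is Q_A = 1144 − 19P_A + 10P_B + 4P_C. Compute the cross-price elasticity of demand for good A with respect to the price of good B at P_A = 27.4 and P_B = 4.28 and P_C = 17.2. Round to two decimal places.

At P_A = 27.4 and P_B = 4.28 and P_C = 17.2: Q_A = 735.
∂Q_A/∂P_B = 10.
ε = (∂Q_A/∂P_B)(P_B/Q_A) = 10 × (4.28/735) ≈ 0.06.

0.06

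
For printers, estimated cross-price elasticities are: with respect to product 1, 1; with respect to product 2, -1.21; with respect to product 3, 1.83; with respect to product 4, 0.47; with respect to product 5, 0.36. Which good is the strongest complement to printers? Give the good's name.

Complements have ε < 0. The most negative value is -1.21 (product 2).

product 2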